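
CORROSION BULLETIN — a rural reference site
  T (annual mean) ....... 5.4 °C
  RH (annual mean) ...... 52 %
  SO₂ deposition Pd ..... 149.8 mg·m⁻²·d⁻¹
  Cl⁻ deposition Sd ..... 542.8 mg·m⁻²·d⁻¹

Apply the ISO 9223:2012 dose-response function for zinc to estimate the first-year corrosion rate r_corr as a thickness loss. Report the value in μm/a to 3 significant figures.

r_corr = 2.59 μm/a

zinc: f(T) = +0.038·(T−10) [T≤10 °C] = -0.1748
  SO₂ term: 0.0129·149.8^0.44·exp(0.046·52-0.1748) = 1.073
  Cl⁻ term: 0.0175·542.8^0.57·exp(0.008·52+0.085·5.4) = 1.52
  r_corr = 1.073 + 1.52 = 2.593 μm/a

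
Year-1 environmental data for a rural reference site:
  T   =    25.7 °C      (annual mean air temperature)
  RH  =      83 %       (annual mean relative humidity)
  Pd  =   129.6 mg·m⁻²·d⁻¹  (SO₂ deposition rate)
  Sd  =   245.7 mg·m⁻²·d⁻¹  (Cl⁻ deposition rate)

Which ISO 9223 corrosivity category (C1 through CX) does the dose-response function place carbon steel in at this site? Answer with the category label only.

C5

carbon steel: f(T) = -0.054·(T−10) [T>10 °C] = -0.8478
  sulphur-dioxide contribution → 50.03 μm/a
  chloride contribution → 133.9 μm/a
  total first-year rate 183.9 μm/a
Category bounds: 80…200 μm/a bracket r_corr ⇒ C5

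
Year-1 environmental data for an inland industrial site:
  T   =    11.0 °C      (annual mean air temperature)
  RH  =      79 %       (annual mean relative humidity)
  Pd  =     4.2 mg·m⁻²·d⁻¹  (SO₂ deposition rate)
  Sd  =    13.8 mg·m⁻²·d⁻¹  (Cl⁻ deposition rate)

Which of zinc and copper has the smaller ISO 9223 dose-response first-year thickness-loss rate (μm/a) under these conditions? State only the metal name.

zinc

zinc: T>10 °C ⇒ hinge -0.071·(11.0−10) = -0.0710
  Pd branch = 0.0129·Pd^0.44·e^(0.046·RH+f) = 0.8555 μm/a
  Sd branch = 0.0175·Sd^0.57·e^(0.008·RH+0.085·T) = 0.3744 μm/a
  sum: 0.8555 + 0.3744 → r_corr = 1.23 μm/a
copper: temperature factor f = -0.080·(1.0) = -0.0800
  Pd branch = 0.0053·Pd^0.26·e^(0.059·RH+f) = 0.7513 μm/a
  Cl⁻ term: 0.01025·13.8^0.27·exp(0.036·79+0.049·11.0) = 0.6134
  sum: 0.7513 + 0.6134 → r_corr = 1.365 μm/a
Ordering by μm/a: copper (1.36) > zinc (1.23)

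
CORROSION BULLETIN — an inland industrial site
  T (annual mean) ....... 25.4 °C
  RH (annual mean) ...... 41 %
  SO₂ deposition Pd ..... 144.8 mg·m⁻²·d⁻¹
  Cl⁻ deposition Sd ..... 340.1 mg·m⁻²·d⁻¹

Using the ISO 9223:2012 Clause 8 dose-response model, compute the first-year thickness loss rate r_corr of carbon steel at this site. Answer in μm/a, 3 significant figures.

r_corr = 63.7 μm/a

carbon steel: f(T) = -0.054·(T−10) [T>10 °C] = -0.8316
  sulphur-dioxide contribution → 23.26 μm/a
  chloride contribution → 40.46 μm/a
  ⇒ r_corr(carbon steel) = 63.72 μm/a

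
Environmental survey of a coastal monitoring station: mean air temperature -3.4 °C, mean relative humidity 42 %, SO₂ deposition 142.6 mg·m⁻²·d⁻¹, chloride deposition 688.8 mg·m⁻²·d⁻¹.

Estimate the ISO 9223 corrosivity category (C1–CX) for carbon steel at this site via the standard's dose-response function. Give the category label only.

C3

carbon steel: temperature factor f = +0.150·(-13.4) = -2.0100
  Pd branch = 1.77·Pd^0.52·e^(0.02·RH+f) = 7.244 μm/a
  Sd branch = 0.102·Sd^0.62·e^(0.033·RH+0.04·T) = 20.47 μm/a
  sum: 7.244 + 20.47 → r_corr = 27.71 μm/a
27.7 μm/a falls in (25, 50] for carbon steel → category C3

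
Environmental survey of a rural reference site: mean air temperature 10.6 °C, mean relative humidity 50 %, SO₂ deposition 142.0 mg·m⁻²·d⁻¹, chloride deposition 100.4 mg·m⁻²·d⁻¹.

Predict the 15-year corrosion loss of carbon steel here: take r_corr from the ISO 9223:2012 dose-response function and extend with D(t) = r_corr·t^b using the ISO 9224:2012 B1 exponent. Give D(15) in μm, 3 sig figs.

carbon steel: T>10 °C ⇒ hinge -0.054·(10.6−10) = -0.0324
  Pd branch = 1.77·Pd^0.52·e^(0.02·RH+f) = 61.29 μm/a
  Cl⁻ term: 0.102·100.4^0.62·exp(0.033·50+0.04·10.6) = 14.14
  sum: 61.29 + 14.14 → r_corr = 75.43 μm/a
Long-term exponent b (ISO 9224 Table 2, B1) = 0.523
  D(15) = 75.43 × 15^0.523 = 75.43 × 4.122 = 310.9 μm

D(15) = 311 μm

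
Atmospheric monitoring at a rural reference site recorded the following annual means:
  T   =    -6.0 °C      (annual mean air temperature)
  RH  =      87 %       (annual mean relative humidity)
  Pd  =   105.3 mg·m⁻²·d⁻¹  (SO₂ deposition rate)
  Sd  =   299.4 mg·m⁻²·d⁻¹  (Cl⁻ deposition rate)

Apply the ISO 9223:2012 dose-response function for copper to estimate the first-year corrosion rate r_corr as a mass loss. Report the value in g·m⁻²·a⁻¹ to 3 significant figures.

copper: T≤10 °C ⇒ hinge +0.126·(-6.0−10) = -2.0160
  Pd branch = 0.0053·Pd^0.26·e^(0.059·RH+f) = 0.4016 μm/a
  Cl⁻ term: 0.01025·299.4^0.27·exp(0.036·87+0.049·-6.0) = 0.8163
  r_corr = 0.4016 + 0.8163 = 1.218 μm/a
Convert to mass loss: 1.218 μm/a × 8.96 g/cm³ = 10.91 g·m⁻²·a⁻¹

r_corr = 10.9 g·m⁻²·a⁻¹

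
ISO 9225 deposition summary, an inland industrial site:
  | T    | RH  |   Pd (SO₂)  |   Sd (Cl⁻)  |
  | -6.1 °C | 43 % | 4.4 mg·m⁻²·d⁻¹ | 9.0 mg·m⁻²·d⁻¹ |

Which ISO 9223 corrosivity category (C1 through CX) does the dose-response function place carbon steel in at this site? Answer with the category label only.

C2

carbon steel: T≤10 °C ⇒ hinge +0.150·(-6.1−10) = -2.4150
  SO₂ term: 1.77·4.4^0.52·exp(0.02·43-2.4150) = 0.8077
  Cl⁻ term: 0.102·9.0^0.62·exp(0.033·43+0.04·-6.1) = 1.29
  r_corr = 0.8077 + 1.29 = 2.097 μm/a
Category bounds: 1.3…25 μm/a bracket r_corr ⇒ C2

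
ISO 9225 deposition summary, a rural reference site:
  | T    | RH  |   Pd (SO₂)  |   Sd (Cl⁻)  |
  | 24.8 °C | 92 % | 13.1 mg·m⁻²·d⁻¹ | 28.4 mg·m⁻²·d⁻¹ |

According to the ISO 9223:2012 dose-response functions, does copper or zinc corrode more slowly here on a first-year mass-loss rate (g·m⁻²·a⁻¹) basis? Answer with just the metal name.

copper: f(T) = -0.080·(T−10) [T>10 °C] = -1.1840
  Pd branch = 0.0053·Pd^0.26·e^(0.059·RH+f) = 0.721 μm/a
  Sd branch = 0.01025·Sd^0.27·e^(0.036·RH+0.049·T) = 2.34 μm/a
  r_corr = 0.721 + 2.34 = 3.061 μm/a
  mass loss = 3.061 μm/a × 8.96 g/cm³ = 27.43 g·m⁻²·a⁻¹
zinc: temperature factor f = -0.071·(14.8) = -1.0508
  SO₂ term: 0.0129·13.1^0.44·exp(0.046·92-1.0508) = 0.9633
  Sd branch = 0.0175·Sd^0.57·e^(0.008·RH+0.085·T) = 2.026 μm/a
  sum: 0.9633 + 2.026 → r_corr = 2.989 μm/a
  mass loss = 2.989 μm/a × 7.14 g/cm³ = 21.34 g·m⁻²·a⁻¹
Ordering by g·m⁻²·a⁻¹: copper (27.4) > zinc (21.3)

zinc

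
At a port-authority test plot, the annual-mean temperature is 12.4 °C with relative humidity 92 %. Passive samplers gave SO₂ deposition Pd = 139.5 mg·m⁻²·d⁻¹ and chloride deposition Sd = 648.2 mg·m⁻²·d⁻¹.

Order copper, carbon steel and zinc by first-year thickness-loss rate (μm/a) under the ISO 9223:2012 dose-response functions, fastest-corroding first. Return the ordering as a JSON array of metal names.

copper: temperature factor f = -0.080·(2.4) = -0.1920
  sulphur-dioxide contribution → 3.596 μm/a
  chloride contribution → 2.966 μm/a
  total first-year rate 6.562 μm/a
carbon steel: T>10 °C ⇒ hinge -0.054·(12.4−10) = -0.1296
  sulphur-dioxide contribution → 127.6 μm/a
  chloride contribution → 193.1 μm/a
  total first-year rate 320.7 μm/a
zinc: temperature factor f = -0.071·(2.4) = -0.1704
  sulphur-dioxide contribution → 6.579 μm/a
  chloride contribution → 4.199 μm/a
  total first-year rate 10.78 μm/a
Ordering by μm/a: carbon steel (321) > zinc (10.8) > copper (6.56)

["carbon steel", "zinc", "copper"]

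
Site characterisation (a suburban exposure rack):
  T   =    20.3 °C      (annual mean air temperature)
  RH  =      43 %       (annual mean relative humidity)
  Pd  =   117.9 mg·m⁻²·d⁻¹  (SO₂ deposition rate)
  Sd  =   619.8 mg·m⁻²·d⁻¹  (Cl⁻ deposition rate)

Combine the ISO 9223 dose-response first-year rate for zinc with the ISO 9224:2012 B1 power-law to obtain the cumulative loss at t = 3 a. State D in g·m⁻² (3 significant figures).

D(3) = 101 g·m⁻²

zinc: temperature factor f = -0.071·(10.3) = -0.7313
  Pd branch = 0.0129·Pd^0.44·e^(0.046·RH+f) = 0.366 μm/a
  Cl⁻ term: 0.0175·619.8^0.57·exp(0.008·43+0.085·20.3) = 5.412
  sum: 0.366 + 5.412 → r_corr = 5.778 μm/a
Power-law: D(3) = r_corr · 3^0.813
  D(3) = 5.778 × 3^0.813 = 5.778 × 2.443 = 14.12 μm
  Mass loss = 14.12 μm × 7.14 g/cm³ = 100.8 g·m⁻²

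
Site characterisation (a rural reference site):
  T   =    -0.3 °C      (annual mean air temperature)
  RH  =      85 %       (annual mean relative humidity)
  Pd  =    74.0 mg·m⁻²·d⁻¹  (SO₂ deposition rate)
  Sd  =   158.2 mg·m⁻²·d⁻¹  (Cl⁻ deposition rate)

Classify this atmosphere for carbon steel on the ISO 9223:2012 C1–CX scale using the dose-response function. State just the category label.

C4

carbon steel: temperature factor f = +0.150·(-10.3) = -1.5450
  Pd branch = 1.77·Pd^0.52·e^(0.02·RH+f) = 19.38 μm/a
  Cl⁻ term: 0.102·158.2^0.62·exp(0.033·85+0.04·-0.3) = 38.47
  r_corr = 19.38 + 38.47 = 57.84 μm/a
ISO 9223 Table 2 (carbon steel): 50 < 57.8 ≤ 80 μm/a ⇒ C4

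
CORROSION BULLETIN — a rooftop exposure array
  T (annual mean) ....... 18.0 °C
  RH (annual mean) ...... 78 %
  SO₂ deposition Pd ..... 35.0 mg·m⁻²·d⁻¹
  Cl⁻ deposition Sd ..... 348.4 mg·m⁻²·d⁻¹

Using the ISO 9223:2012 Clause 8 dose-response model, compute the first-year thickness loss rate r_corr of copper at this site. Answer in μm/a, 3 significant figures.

r_corr = 2.70 μm/a

copper: T>10 °C ⇒ hinge -0.080·(18.0−10) = -0.6400
  Pd branch = 0.0053·Pd^0.26·e^(0.059·RH+f) = 0.7021 μm/a
  Cl⁻ term: 0.01025·348.4^0.27·exp(0.036·78+0.049·18.0) = 1.994
  sum: 0.7021 + 1.994 → r_corr = 2.696 μm/a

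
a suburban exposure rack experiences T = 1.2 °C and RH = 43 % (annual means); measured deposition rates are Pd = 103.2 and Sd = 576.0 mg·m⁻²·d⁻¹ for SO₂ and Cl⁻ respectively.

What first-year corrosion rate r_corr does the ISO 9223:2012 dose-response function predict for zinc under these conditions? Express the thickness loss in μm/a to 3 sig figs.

zinc: T≤10 °C ⇒ hinge +0.038·(1.2−10) = -0.3344
  sulphur-dioxide contribution → 0.5134 μm/a
  chloride contribution → 1.024 μm/a
  total first-year rate 1.537 μm/a

r_corr = 1.54 μm/a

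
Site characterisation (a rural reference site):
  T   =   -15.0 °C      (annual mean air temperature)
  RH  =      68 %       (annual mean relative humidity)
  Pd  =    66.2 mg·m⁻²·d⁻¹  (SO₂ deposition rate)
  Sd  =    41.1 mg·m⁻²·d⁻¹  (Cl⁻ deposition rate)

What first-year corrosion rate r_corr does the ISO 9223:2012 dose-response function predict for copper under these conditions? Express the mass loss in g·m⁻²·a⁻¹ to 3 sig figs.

copper: f(T) = +0.126·(T−10) [T≤10 °C] = -3.1500
  SO₂ term: 0.0053·66.2^0.26·exp(0.059·68-3.1500) = 0.03733
  Sd branch = 0.01025·Sd^0.27·e^(0.036·RH+0.049·T) = 0.155 μm/a
  sum: 0.03733 + 0.155 → r_corr = 0.1924 μm/a
Convert to mass loss: 0.1924 μm/a × 8.96 g/cm³ = 1.724 g·m⁻²·a⁻¹

r_corr = 1.72 g·m⁻²·a⁻¹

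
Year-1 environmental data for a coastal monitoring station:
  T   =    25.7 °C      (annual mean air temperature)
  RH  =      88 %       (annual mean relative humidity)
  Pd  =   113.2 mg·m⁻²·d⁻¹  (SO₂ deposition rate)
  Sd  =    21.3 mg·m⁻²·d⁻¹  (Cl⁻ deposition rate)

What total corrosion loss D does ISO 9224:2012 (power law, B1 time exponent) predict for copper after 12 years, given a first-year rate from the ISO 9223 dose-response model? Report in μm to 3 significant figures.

copper: temperature factor f = -0.080·(15.7) = -1.2560
  sulphur-dioxide contribution → 0.9282 μm/a
  chloride contribution → 1.959 μm/a
  ⇒ r_corr(copper) = 2.888 μm/a
Long-term exponent b (ISO 9224 Table 2, B1) = 0.667
  D(12) = 2.888 × 12^0.667 = 2.888 × 5.246 = 15.15 μm

D(12) = 15.1 μm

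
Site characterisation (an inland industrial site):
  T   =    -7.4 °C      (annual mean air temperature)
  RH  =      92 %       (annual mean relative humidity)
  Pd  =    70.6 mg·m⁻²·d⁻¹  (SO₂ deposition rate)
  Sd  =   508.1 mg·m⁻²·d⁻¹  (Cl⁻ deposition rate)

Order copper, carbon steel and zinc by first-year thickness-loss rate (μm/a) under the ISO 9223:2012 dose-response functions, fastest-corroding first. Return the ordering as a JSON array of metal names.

["carbon steel", "zinc", "copper"]

copper: T≤10 °C ⇒ hinge +0.126·(-7.4−10) = -2.1924
  SO₂ term: 0.0053·70.6^0.26·exp(0.059·92-2.1924) = 0.4075
  Cl⁻ term: 0.01025·508.1^0.27·exp(0.036·92+0.049·-7.4) = 1.053
  sum: 0.4075 + 1.053 → r_corr = 1.46 μm/a
carbon steel: T≤10 °C ⇒ hinge +0.150·(-7.4−10) = -2.6100
  Pd branch = 1.77·Pd^0.52·e^(0.02·RH+f) = 7.498 μm/a
  Sd branch = 0.102·Sd^0.62·e^(0.033·RH+0.04·T) = 75.21 μm/a
  sum: 7.498 + 75.21 → r_corr = 82.7 μm/a
zinc: f(T) = +0.038·(T−10) [T≤10 °C] = -0.6612
  SO₂ term: 0.0129·70.6^0.44·exp(0.046·92-0.6612) = 2.984
  Sd branch = 0.0175·Sd^0.57·e^(0.008·RH+0.085·T) = 0.679 μm/a
  sum: 2.984 + 0.679 → r_corr = 3.663 μm/a
Ordering by μm/a: carbon steel (82.7) > zinc (3.66) > copper (1.46)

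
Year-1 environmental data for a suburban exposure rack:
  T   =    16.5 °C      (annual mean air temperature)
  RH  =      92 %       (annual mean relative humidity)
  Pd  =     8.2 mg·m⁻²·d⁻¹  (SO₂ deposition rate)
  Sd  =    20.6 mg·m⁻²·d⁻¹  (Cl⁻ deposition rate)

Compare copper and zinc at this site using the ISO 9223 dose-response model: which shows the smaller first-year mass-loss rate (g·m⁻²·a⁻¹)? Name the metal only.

zinc

copper: T>10 °C ⇒ hinge -0.080·(16.5−10) = -0.5200
  sulphur-dioxide contribution → 1.24 μm/a
  chloride contribution → 1.429 μm/a
  ⇒ r_corr(copper) = 2.669 μm/a
  mass loss = 2.669 μm/a × 8.96 g/cm³ = 23.91 g·m⁻²·a⁻¹
zinc: T>10 °C ⇒ hinge -0.071·(16.5−10) = -0.4615
  sulphur-dioxide contribution → 1.413 μm/a
  chloride contribution → 0.8331 μm/a
  ⇒ r_corr(zinc) = 2.246 μm/a
  mass loss = 2.246 μm/a × 7.14 g/cm³ = 16.04 g·m⁻²·a⁻¹
Ordering by g·m⁻²·a⁻¹: copper (23.9) > zinc (16)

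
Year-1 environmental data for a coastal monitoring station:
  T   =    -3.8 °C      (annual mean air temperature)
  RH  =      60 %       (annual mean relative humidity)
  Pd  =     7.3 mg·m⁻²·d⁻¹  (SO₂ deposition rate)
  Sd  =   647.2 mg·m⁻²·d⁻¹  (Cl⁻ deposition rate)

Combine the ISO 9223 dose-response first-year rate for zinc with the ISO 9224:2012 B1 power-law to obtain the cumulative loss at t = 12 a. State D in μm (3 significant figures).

D(12) = 8.36 μm

zinc: T≤10 °C ⇒ hinge +0.038·(-3.8−10) = -0.5244
  SO₂ term: 0.0129·7.3^0.44·exp(0.046·60-0.5244) = 0.2893
  Cl⁻ term: 0.0175·647.2^0.57·exp(0.008·60+0.085·-3.8) = 0.8194
  sum: 0.2893 + 0.8194 → r_corr = 1.109 μm/a
Power-law: D(12) = r_corr · 12^0.813
  D(12) = 1.109 × 12^0.813 = 1.109 × 7.54 = 8.36 μm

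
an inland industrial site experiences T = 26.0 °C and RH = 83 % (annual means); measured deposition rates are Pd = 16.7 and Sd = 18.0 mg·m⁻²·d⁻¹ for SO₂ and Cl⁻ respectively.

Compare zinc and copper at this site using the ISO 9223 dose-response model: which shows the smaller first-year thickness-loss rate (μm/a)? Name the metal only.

copper

zinc: f(T) = -0.071·(T−10) [T>10 °C] = -1.1360
  sulphur-dioxide contribution → 0.6507 μm/a
  chloride contribution → 1.61 μm/a
  total first-year rate 2.26 μm/a
copper: temperature factor f = -0.080·(16.0) = -1.2800
  sulphur-dioxide contribution → 0.4102 μm/a
  chloride contribution → 1.587 μm/a
  total first-year rate 1.997 μm/a
Ordering by μm/a: zinc (2.26) > copper (2)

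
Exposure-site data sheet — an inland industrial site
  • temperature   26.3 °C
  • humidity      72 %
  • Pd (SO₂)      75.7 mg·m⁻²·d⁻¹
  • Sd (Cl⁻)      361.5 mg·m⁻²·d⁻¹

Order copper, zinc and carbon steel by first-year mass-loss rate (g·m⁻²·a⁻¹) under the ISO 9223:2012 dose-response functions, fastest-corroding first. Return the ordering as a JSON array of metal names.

["carbon steel", "zinc", "copper"]

copper: T>10 °C ⇒ hinge -0.080·(26.3−10) = -1.3040
  SO₂ term: 0.0053·75.7^0.26·exp(0.059·72-1.3040) = 0.31
  Cl⁻ term: 0.01025·361.5^0.27·exp(0.036·72+0.049·26.3) = 2.437
  sum: 0.31 + 2.437 → r_corr = 2.747 μm/a
  mass loss = 2.747 μm/a × 8.96 g/cm³ = 24.61 g·m⁻²·a⁻¹
zinc: temperature factor f = -0.071·(16.3) = -1.1573
  Pd branch = 0.0129·Pd^0.44·e^(0.046·RH+f) = 0.7467 μm/a
  Cl⁻ term: 0.0175·361.5^0.57·exp(0.008·72+0.085·26.3) = 8.359
  r_corr = 0.7467 + 8.359 = 9.106 μm/a
  mass loss = 9.106 μm/a × 7.14 g/cm³ = 65.02 g·m⁻²·a⁻¹
carbon steel: temperature factor f = -0.054·(16.3) = -0.8802
  SO₂ term: 1.77·75.7^0.52·exp(0.02·72-0.8802) = 29.39
  Cl⁻ term: 0.102·361.5^0.62·exp(0.033·72+0.04·26.3) = 121.2
  r_corr = 29.39 + 121.2 = 150.6 μm/a
  mass loss = 150.6 μm/a × 7.85 g/cm³ = 1182 g·m⁻²·a⁻¹
Ordering by g·m⁻²·a⁻¹: carbon steel (1180) > zinc (65) > copper (24.6)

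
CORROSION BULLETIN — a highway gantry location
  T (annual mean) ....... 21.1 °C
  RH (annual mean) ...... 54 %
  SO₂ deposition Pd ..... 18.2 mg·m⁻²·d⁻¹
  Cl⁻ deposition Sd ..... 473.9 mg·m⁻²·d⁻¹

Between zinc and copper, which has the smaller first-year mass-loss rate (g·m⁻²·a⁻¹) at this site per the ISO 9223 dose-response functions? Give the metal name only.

zinc: T>10 °C ⇒ hinge -0.071·(21.1−10) = -0.7881
  SO₂ term: 0.0129·18.2^0.44·exp(0.046·54-0.7881) = 0.2521
  Sd branch = 0.0175·Sd^0.57·e^(0.008·RH+0.085·T) = 5.429 μm/a
  sum: 0.2521 + 5.429 → r_corr = 5.681 μm/a
  mass loss = 5.681 μm/a × 7.14 g/cm³ = 40.56 g·m⁻²·a⁻¹
copper: temperature factor f = -0.080·(11.1) = -0.8880
  Pd branch = 0.0053·Pd^0.26·e^(0.059·RH+f) = 0.1122 μm/a
  Cl⁻ term: 0.01025·473.9^0.27·exp(0.036·54+0.049·21.1) = 1.063
  sum: 0.1122 + 1.063 → r_corr = 1.175 μm/a
  mass loss = 1.175 μm/a × 8.96 g/cm³ = 10.53 g·m⁻²·a⁻¹
Ordering by g·m⁻²·a⁻¹: zinc (40.6) > copper (10.5)

copper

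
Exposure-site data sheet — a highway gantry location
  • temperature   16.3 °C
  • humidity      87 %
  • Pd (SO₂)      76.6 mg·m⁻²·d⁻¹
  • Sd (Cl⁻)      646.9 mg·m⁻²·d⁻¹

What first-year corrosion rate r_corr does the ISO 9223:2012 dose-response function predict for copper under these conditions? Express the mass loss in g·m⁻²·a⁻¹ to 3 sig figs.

r_corr = 41.9 g·m⁻²·a⁻¹

copper: T>10 °C ⇒ hinge -0.080·(16.3−10) = -0.5040
  Pd branch = 0.0053·Pd^0.26·e^(0.059·RH+f) = 1.677 μm/a
  Sd branch = 0.01025·Sd^0.27·e^(0.036·RH+0.049·T) = 2.997 μm/a
  sum: 1.677 + 2.997 → r_corr = 4.674 μm/a
Convert to mass loss: 4.674 μm/a × 8.96 g/cm³ = 41.88 g·m⁻²·a⁻¹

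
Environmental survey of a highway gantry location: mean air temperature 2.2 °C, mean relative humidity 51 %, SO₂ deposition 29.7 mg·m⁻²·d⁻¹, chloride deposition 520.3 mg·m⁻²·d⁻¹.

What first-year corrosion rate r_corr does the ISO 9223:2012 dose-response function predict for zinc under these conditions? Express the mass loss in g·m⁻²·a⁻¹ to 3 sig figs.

r_corr = 11.2 g·m⁻²·a⁻¹

zinc: temperature factor f = +0.038·(-7.8) = -0.2964
  Pd branch = 0.0129·Pd^0.44·e^(0.046·RH+f) = 0.4454 μm/a
  Cl⁻ term: 0.0175·520.3^0.57·exp(0.008·51+0.085·2.2) = 1.121
  r_corr = 0.4454 + 1.121 = 1.567 μm/a
Convert to mass loss: 1.567 μm/a × 7.14 g/cm³ = 11.19 g·m⁻²·a⁻¹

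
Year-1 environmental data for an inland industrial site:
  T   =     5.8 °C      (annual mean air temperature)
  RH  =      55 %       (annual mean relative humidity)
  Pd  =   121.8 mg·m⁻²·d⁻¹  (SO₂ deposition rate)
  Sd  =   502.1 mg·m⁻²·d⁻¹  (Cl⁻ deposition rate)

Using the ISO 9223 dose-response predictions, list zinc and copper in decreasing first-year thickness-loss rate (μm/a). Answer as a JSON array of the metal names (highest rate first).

zinc: temperature factor f = +0.038·(-4.2) = -0.1596
  sulphur-dioxide contribution → 1.142 μm/a
  chloride contribution → 1.541 μm/a
  total first-year rate 2.683 μm/a
copper: T≤10 °C ⇒ hinge +0.126·(5.8−10) = -0.5292
  sulphur-dioxide contribution → 0.2793 μm/a
  chloride contribution → 0.5288 μm/a
  ⇒ r_corr(copper) = 0.808 μm/a
Ordering by μm/a: zinc (2.68) > copper (0.808)

["zinc", "copper"]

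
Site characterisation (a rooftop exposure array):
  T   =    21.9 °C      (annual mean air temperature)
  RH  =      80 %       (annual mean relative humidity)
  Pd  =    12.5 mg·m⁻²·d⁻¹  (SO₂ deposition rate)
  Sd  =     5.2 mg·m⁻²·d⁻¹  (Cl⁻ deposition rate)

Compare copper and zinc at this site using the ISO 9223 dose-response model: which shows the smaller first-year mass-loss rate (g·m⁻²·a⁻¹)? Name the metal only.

zinc

copper: T>10 °C ⇒ hinge -0.080·(21.9−10) = -0.9520
  sulphur-dioxide contribution → 0.4425 μm/a
  chloride contribution → 0.8334 μm/a
  ⇒ r_corr(copper) = 1.276 μm/a
  mass loss = 1.276 μm/a × 8.96 g/cm³ = 11.43 g·m⁻²·a⁻¹
zinc: T>10 °C ⇒ hinge -0.071·(21.9−10) = -0.8449
  sulphur-dioxide contribution → 0.6676 μm/a
  chloride contribution → 0.5464 μm/a
  ⇒ r_corr(zinc) = 1.214 μm/a
  mass loss = 1.214 μm/a × 7.14 g/cm³ = 8.668 g·m⁻²·a⁻¹
Ordering by g·m⁻²·a⁻¹: copper (11.4) > zinc (8.67)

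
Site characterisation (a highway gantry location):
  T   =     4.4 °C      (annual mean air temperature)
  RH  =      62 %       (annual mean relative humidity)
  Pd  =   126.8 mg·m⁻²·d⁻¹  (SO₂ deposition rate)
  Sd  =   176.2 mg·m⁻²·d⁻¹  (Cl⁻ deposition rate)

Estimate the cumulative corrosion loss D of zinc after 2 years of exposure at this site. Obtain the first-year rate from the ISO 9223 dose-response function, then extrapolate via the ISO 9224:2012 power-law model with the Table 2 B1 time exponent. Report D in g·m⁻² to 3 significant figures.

D(2) = 29.1 g·m⁻²

zinc: f(T) = +0.038·(T−10) [T≤10 °C] = -0.2128
  Pd branch = 0.0129·Pd^0.44·e^(0.046·RH+f) = 1.521 μm/a
  Cl⁻ term: 0.0175·176.2^0.57·exp(0.008·62+0.085·4.4) = 0.7963
  sum: 1.521 + 0.7963 → r_corr = 2.317 μm/a
ISO 9224: D(t) = r_corr · t^b with b = 0.813 (zinc, B1)
  D(2) = 2.317 × 2^0.813 = 2.317 × 1.757 = 4.071 μm
  Mass loss = 4.071 μm × 7.14 g/cm³ = 29.07 g·m⁻²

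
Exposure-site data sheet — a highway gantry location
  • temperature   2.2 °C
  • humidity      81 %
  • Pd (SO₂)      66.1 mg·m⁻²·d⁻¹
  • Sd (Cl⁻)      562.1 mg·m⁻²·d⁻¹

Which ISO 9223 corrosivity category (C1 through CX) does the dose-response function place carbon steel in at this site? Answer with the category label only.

C5

carbon steel: temperature factor f = +0.150·(-7.8) = -1.1700
  Pd branch = 1.77·Pd^0.52·e^(0.02·RH+f) = 24.54 μm/a
  Sd branch = 0.102·Sd^0.62·e^(0.033·RH+0.04·T) = 81.77 μm/a
  sum: 24.54 + 81.77 → r_corr = 106.3 μm/a
106 μm/a falls in (80, 200] for carbon steel → category C5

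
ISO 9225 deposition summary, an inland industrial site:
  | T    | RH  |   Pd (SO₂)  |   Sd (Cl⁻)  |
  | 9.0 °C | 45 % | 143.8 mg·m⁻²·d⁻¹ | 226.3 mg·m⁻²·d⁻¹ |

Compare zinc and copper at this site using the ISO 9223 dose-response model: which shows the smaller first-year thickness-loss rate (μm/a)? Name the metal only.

copper

zinc: T≤10 °C ⇒ hinge +0.038·(9.0−10) = -0.0380
  Pd branch = 0.0129·Pd^0.44·e^(0.046·RH+f) = 0.876 μm/a
  Cl⁻ term: 0.0175·226.3^0.57·exp(0.008·45+0.085·9.0) = 1.185
  r_corr = 0.876 + 1.185 = 2.061 μm/a
copper: temperature factor f = +0.126·(-1.0) = -0.1260
  SO₂ term: 0.0053·143.8^0.26·exp(0.059·45-0.1260) = 0.2419
  Cl⁻ term: 0.01025·226.3^0.27·exp(0.036·45+0.049·9.0) = 0.348
  sum: 0.2419 + 0.348 → r_corr = 0.5899 μm/a
Ordering by μm/a: zinc (2.06) > copper (0.59)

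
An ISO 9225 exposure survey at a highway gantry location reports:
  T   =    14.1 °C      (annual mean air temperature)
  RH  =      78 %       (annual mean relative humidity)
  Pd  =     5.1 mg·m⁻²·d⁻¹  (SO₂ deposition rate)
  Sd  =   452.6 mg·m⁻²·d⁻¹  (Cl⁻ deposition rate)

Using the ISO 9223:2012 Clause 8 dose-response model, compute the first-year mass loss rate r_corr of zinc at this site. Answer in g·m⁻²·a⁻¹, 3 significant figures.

r_corr = 30.3 g·m⁻²·a⁻¹

zinc: f(T) = -0.071·(T−10) [T>10 °C] = -0.2911
  SO₂ term: 0.0129·5.1^0.44·exp(0.046·78-0.2911) = 0.7141
  Sd branch = 0.0175·Sd^0.57·e^(0.008·RH+0.085·T) = 3.534 μm/a
  sum: 0.7141 + 3.534 → r_corr = 4.248 μm/a
Convert to mass loss: 4.248 μm/a × 7.14 g/cm³ = 30.33 g·m⁻²·a⁻¹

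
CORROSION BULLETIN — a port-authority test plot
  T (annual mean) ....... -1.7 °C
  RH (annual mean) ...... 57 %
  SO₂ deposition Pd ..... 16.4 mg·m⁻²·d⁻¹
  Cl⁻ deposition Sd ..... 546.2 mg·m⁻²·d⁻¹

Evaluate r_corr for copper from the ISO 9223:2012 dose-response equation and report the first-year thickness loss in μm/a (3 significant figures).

r_corr = 0.475 μm/a

copper: temperature factor f = +0.126·(-11.7) = -1.4742
  SO₂ term: 0.0053·16.4^0.26·exp(0.059·57-1.4742) = 0.07252
  Cl⁻ term: 0.01025·546.2^0.27·exp(0.036·57+0.049·-1.7) = 0.4025
  sum: 0.07252 + 0.4025 → r_corr = 0.4751 μm/a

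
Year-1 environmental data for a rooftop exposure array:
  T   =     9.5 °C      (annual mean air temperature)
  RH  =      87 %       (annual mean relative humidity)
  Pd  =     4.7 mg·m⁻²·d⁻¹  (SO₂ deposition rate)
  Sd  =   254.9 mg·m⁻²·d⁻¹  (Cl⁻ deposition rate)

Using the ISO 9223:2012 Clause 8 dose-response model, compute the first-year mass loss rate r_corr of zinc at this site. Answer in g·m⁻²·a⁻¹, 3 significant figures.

r_corr = 23.0 g·m⁻²·a⁻¹

zinc: f(T) = +0.038·(T−10) [T≤10 °C] = -0.0190
  Pd branch = 0.0129·Pd^0.44·e^(0.046·RH+f) = 1.368 μm/a
  Sd branch = 0.0175·Sd^0.57·e^(0.008·RH+0.085·T) = 1.852 μm/a
  sum: 1.368 + 1.852 → r_corr = 3.22 μm/a
Convert to mass loss: 3.22 μm/a × 7.14 g/cm³ = 22.99 g·m⁻²·a⁻¹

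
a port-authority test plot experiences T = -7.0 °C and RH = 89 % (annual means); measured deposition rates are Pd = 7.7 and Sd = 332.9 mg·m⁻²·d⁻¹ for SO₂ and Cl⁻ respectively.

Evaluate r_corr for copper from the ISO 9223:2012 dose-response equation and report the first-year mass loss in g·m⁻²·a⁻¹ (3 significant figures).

copper: f(T) = +0.126·(T−10) [T≤10 °C] = -2.1420
  SO₂ term: 0.0053·7.7^0.26·exp(0.059·89-2.1420) = 0.2018
  Cl⁻ term: 0.01025·332.9^0.27·exp(0.036·89+0.049·-7.0) = 0.8595
  r_corr = 0.2018 + 0.8595 = 1.061 μm/a
Convert to mass loss: 1.061 μm/a × 8.96 g/cm³ = 9.51 g·m⁻²·a⁻¹

r_corr = 9.51 g·m⁻²·a⁻¹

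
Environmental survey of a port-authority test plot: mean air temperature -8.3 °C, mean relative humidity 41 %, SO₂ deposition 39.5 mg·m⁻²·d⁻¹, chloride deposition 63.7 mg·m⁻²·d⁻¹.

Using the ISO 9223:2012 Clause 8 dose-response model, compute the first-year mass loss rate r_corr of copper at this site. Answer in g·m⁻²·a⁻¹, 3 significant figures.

copper: f(T) = +0.126·(T−10) [T≤10 °C] = -2.3058
  Pd branch = 0.0053·Pd^0.26·e^(0.059·RH+f) = 0.01544 μm/a
  Cl⁻ term: 0.01025·63.7^0.27·exp(0.036·41+0.049·-8.3) = 0.09167
  r_corr = 0.01544 + 0.09167 = 0.1071 μm/a
Convert to mass loss: 0.1071 μm/a × 8.96 g/cm³ = 0.9597 g·m⁻²·a⁻¹

r_corr = 0.960 g·m⁻²·a⁻¹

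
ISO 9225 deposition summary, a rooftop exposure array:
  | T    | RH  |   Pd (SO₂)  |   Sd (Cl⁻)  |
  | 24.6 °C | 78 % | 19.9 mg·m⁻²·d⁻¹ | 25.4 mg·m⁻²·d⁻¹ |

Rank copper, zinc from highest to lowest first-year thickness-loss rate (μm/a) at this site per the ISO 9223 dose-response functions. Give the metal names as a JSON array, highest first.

["zinc", "copper"]

copper: f(T) = -0.080·(T−10) [T>10 °C] = -1.1680
  SO₂ term: 0.0053·19.9^0.26·exp(0.059·78-1.1680) = 0.3576
  Cl⁻ term: 0.01025·25.4^0.27·exp(0.036·78+0.049·24.6) = 1.358
  sum: 0.3576 + 1.358 → r_corr = 1.716 μm/a
zinc: temperature factor f = -0.071·(14.6) = -1.0366
  SO₂ term: 0.0129·19.9^0.44·exp(0.046·78-1.0366) = 0.6168
  Sd branch = 0.0175·Sd^0.57·e^(0.008·RH+0.085·T) = 1.671 μm/a
  r_corr = 0.6168 + 1.671 = 2.288 μm/a
Ordering by μm/a: zinc (2.29) > copper (1.72)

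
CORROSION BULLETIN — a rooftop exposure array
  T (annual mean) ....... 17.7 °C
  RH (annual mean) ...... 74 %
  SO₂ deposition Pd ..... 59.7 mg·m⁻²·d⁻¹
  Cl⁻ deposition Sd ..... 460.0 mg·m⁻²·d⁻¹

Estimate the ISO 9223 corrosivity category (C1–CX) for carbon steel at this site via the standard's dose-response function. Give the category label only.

C5

carbon steel: f(T) = -0.054·(T−10) [T>10 °C] = -0.4158
  sulphur-dioxide contribution → 43.02 μm/a
  chloride contribution → 106.5 μm/a
  ⇒ r_corr(carbon steel) = 149.6 μm/a
150 μm/a falls in (80, 200] for carbon steel → category C5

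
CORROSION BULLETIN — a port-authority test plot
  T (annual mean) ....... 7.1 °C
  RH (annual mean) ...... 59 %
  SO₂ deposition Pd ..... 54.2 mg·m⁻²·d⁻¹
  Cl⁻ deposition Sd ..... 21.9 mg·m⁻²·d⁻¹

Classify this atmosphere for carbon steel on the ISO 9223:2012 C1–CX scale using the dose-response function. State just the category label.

C3

carbon steel: temperature factor f = +0.150·(-2.9) = -0.4350
  sulphur-dioxide contribution → 29.73 μm/a
  chloride contribution → 6.436 μm/a
  ⇒ r_corr(carbon steel) = 36.17 μm/a
36.2 μm/a falls in (25, 50] for carbon steel → category C3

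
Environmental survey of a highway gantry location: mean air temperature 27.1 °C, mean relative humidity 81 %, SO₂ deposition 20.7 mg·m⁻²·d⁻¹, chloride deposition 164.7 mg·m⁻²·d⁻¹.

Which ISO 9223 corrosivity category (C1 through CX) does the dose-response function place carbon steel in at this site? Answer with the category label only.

carbon steel: f(T) = -0.054·(T−10) [T>10 °C] = -0.9234
  Pd branch = 1.77·Pd^0.52·e^(0.02·RH+f) = 17.17 μm/a
  Sd branch = 0.102·Sd^0.62·e^(0.033·RH+0.04·T) = 103.4 μm/a
  r_corr = 17.17 + 103.4 = 120.6 μm/a
Category bounds: 80…200 μm/a bracket r_corr ⇒ C5

C5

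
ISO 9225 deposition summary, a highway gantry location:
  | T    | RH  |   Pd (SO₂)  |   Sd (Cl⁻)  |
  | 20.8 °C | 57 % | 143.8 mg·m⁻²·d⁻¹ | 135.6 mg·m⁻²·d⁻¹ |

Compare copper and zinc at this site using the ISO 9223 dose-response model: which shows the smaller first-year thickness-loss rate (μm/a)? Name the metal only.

copper

copper: T>10 °C ⇒ hinge -0.080·(20.8−10) = -0.8640
  sulphur-dioxide contribution → 0.2347 μm/a
  chloride contribution → 0.8322 μm/a
  total first-year rate 1.067 μm/a
zinc: T>10 °C ⇒ hinge -0.071·(20.8−10) = -0.7668
  sulphur-dioxide contribution → 0.734 μm/a
  chloride contribution → 2.656 μm/a
  ⇒ r_corr(zinc) = 3.39 μm/a
Ordering by μm/a: zinc (3.39) > copper (1.07)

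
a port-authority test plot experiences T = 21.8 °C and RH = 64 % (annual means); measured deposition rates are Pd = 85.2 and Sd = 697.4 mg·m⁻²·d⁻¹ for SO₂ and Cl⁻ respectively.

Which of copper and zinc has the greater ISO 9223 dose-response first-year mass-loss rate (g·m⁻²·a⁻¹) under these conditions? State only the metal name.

copper: T>10 °C ⇒ hinge -0.080·(21.8−10) = -0.9440
  Pd branch = 0.0053·Pd^0.26·e^(0.059·RH+f) = 0.2858 μm/a
  Cl⁻ term: 0.01025·697.4^0.27·exp(0.036·64+0.049·21.8) = 1.75
  r_corr = 0.2858 + 1.75 = 2.036 μm/a
  mass loss = 2.036 μm/a × 8.96 g/cm³ = 18.24 g·m⁻²·a⁻¹
zinc: f(T) = -0.071·(T−10) [T>10 °C] = -0.8378
  SO₂ term: 0.0129·85.2^0.44·exp(0.046·64-0.8378) = 0.7494
  Sd branch = 0.0175·Sd^0.57·e^(0.008·RH+0.085·T) = 7.779 μm/a
  r_corr = 0.7494 + 7.779 = 8.528 μm/a
  mass loss = 8.528 μm/a × 7.14 g/cm³ = 60.89 g·m⁻²·a⁻¹
Ordering by g·m⁻²·a⁻¹: zinc (60.9) > copper (18.2)

zinc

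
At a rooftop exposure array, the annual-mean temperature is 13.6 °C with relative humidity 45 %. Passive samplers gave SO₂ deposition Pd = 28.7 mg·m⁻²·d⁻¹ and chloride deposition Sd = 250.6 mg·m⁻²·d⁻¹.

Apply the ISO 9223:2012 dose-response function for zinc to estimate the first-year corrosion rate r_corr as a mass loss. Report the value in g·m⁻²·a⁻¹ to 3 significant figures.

zinc: temperature factor f = -0.071·(3.6) = -0.2556
  SO₂ term: 0.0129·28.7^0.44·exp(0.046·45-0.2556) = 0.3468
  Cl⁻ term: 0.0175·250.6^0.57·exp(0.008·45+0.085·13.6) = 1.857
  r_corr = 0.3468 + 1.857 = 2.204 μm/a
Convert to mass loss: 2.204 μm/a × 7.14 g/cm³ = 15.74 g·m⁻²·a⁻¹

r_corr = 15.7 g·m⁻²·a⁻¹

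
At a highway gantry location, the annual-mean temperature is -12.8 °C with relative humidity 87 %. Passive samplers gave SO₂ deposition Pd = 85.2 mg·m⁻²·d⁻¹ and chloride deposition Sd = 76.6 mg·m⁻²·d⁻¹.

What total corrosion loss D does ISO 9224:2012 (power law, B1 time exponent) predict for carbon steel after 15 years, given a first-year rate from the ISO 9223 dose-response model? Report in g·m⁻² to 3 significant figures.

carbon steel: T≤10 °C ⇒ hinge +0.150·(-12.8−10) = -3.4200
  SO₂ term: 1.77·85.2^0.52·exp(0.02·87-3.4200) = 3.328
  Sd branch = 0.102·Sd^0.62·e^(0.033·RH+0.04·T) = 15.9 μm/a
  sum: 3.328 + 15.9 → r_corr = 19.23 μm/a
Power-law: D(15) = r_corr · 15^0.523
  D(15) = 19.23 × 15^0.523 = 19.23 × 4.122 = 79.24 μm
  Mass loss = 79.24 μm × 7.85 g/cm³ = 622.1 g·m⁻²

D(15) = 622 g·m⁻²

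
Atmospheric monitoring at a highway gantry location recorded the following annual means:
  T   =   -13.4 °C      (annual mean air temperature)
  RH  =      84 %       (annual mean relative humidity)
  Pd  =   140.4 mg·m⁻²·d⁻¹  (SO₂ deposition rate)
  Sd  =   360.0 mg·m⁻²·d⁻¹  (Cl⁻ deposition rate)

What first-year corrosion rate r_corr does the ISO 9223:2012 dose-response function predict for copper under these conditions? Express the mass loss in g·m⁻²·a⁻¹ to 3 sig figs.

copper: f(T) = +0.126·(T−10) [T≤10 °C] = -2.9484
  SO₂ term: 0.0053·140.4^0.26·exp(0.059·84-2.9484) = 0.1427
  Sd branch = 0.01025·Sd^0.27·e^(0.036·RH+0.049·T) = 0.5359 μm/a
  sum: 0.1427 + 0.5359 → r_corr = 0.6786 μm/a
Convert to mass loss: 0.6786 μm/a × 8.96 g/cm³ = 6.08 g·m⁻²·a⁻¹

r_corr = 6.08 g·m⁻²·a⁻¹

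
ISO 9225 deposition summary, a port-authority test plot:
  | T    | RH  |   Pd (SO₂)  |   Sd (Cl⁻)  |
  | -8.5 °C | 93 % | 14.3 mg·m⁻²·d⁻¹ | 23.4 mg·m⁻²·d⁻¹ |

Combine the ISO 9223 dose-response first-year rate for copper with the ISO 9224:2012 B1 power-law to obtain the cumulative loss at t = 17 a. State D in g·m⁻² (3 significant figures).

D(17) = 41.4 g·m⁻²

copper: temperature factor f = +0.126·(-18.5) = -2.3310
  sulphur-dioxide contribution → 0.2485 μm/a
  chloride contribution → 0.4503 μm/a
  ⇒ r_corr(copper) = 0.6988 μm/a
Power-law: D(17) = r_corr · 17^0.667
  D(17) = 0.6988 × 17^0.667 = 0.6988 × 6.618 = 4.625 μm
  Mass loss = 4.625 μm × 8.96 g/cm³ = 41.44 g·m⁻²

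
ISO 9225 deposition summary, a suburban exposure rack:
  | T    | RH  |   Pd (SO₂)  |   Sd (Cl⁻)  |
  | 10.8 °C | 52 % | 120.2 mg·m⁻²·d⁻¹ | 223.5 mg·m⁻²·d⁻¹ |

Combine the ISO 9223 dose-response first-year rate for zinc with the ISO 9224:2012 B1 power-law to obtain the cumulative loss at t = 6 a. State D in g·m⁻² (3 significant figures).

zinc: f(T) = -0.071·(T−10) [T>10 °C] = -0.0568
  sulphur-dioxide contribution → 1.096 μm/a
  chloride contribution → 1.45 μm/a
  ⇒ r_corr(zinc) = 2.547 μm/a
Power-law: D(6) = r_corr · 6^0.813
  D(6) = 2.547 × 6^0.813 = 2.547 × 4.292 = 10.93 μm
  Mass loss = 10.93 μm × 7.14 g/cm³ = 78.04 g·m⁻²

D(6) = 78.0 g·m⁻²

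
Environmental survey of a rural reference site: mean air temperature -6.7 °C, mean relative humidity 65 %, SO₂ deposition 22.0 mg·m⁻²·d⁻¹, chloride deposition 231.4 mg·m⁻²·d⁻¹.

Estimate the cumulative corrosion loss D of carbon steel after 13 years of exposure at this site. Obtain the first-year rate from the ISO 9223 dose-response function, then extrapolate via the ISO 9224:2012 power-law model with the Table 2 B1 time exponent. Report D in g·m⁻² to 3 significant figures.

carbon steel: f(T) = +0.150·(T−10) [T≤10 °C] = -2.5050
  SO₂ term: 1.77·22.0^0.52·exp(0.02·65-2.5050) = 2.647
  Sd branch = 0.102·Sd^0.62·e^(0.033·RH+0.04·T) = 19.48 μm/a
  r_corr = 2.647 + 19.48 = 22.13 μm/a
Power-law: D(13) = r_corr · 13^0.523
  D(13) = 22.13 × 13^0.523 = 22.13 × 3.825 = 84.64 μm
  Mass loss = 84.64 μm × 7.85 g/cm³ = 664.4 g·m⁻²

D(13) = 664 g·m⁻²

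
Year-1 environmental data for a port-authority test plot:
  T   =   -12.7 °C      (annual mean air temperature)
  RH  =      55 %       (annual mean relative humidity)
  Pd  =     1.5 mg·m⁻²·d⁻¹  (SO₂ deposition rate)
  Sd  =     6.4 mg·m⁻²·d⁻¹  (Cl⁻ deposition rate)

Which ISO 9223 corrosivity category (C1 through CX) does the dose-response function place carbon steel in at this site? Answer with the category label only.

C2

carbon steel: temperature factor f = +0.150·(-22.7) = -3.4050
  sulphur-dioxide contribution → 0.218 μm/a
  chloride contribution → 1.191 μm/a
  ⇒ r_corr(carbon steel) = 1.409 μm/a
Category bounds: 1.3…25 μm/a bracket r_corr ⇒ C2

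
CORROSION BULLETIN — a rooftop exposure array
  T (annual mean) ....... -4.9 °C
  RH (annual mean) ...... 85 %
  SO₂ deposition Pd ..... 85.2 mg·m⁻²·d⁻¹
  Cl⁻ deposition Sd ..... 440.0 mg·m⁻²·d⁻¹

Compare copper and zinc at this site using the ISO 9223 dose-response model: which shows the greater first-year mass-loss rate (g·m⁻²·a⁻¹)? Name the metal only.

zinc

copper: temperature factor f = +0.126·(-14.9) = -1.8774
  SO₂ term: 0.0053·85.2^0.26·exp(0.059·85-1.8774) = 0.388
  Sd branch = 0.01025·Sd^0.27·e^(0.036·RH+0.049·T) = 0.8895 μm/a
  r_corr = 0.388 + 0.8895 = 1.277 μm/a
  mass loss = 1.277 μm/a × 8.96 g/cm³ = 11.45 g·m⁻²·a⁻¹
zinc: f(T) = +0.038·(T−10) [T≤10 °C] = -0.5662
  Pd branch = 0.0129·Pd^0.44·e^(0.046·RH+f) = 2.583 μm/a
  Sd branch = 0.0175·Sd^0.57·e^(0.008·RH+0.085·T) = 0.7315 μm/a
  r_corr = 2.583 + 0.7315 = 3.315 μm/a
  mass loss = 3.315 μm/a × 7.14 g/cm³ = 23.67 g·m⁻²·a⁻¹
Ordering by g·m⁻²·a⁻¹: zinc (23.7) > copper (11.4)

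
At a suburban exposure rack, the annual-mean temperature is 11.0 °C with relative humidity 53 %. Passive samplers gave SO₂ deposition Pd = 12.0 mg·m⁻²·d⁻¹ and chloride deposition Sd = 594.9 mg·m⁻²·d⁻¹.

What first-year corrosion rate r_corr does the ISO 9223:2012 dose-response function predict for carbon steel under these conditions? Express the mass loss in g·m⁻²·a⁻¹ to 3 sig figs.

r_corr = 514 g·m⁻²·a⁻¹

carbon steel: temperature factor f = -0.054·(1.0) = -0.0540
  SO₂ term: 1.77·12.0^0.52·exp(0.02·53-0.0540) = 17.62
  Sd branch = 0.102·Sd^0.62·e^(0.033·RH+0.04·T) = 47.8 μm/a
  r_corr = 17.62 + 47.8 = 65.42 μm/a
Convert to mass loss: 65.42 μm/a × 7.85 g/cm³ = 513.6 g·m⁻²·a⁻¹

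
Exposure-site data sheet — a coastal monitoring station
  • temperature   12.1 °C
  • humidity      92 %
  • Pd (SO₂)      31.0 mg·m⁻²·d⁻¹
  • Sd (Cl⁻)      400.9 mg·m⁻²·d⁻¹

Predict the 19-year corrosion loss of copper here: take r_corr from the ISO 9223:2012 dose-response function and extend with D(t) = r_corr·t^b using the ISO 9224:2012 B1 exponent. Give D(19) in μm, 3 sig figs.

D(19) = 36.1 μm

copper: f(T) = -0.080·(T−10) [T>10 °C] = -0.1680
  sulphur-dioxide contribution → 2.491 μm/a
  chloride contribution → 2.567 μm/a
  ⇒ r_corr(copper) = 5.058 μm/a
Long-term exponent b (ISO 9224 Table 2, B1) = 0.667
  D(19) = 5.058 × 19^0.667 = 5.058 × 7.127 = 36.05 μm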